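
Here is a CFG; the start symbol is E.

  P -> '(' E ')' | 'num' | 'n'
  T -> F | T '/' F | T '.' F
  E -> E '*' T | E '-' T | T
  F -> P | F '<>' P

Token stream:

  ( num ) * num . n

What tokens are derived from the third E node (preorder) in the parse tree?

[E [E [T [F [P ( [E [T [F [P num]]]] )]]]] * [T [T [F [P num]]] . [F [P n]]]]

num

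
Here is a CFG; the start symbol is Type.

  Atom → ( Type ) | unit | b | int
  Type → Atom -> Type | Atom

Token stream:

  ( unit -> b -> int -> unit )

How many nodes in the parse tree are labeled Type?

[Type [Atom ( [Type [Atom unit] -> [Type [Atom b] -> [Type [Atom int] -> [Type [Atom unit]]]]] )]]

5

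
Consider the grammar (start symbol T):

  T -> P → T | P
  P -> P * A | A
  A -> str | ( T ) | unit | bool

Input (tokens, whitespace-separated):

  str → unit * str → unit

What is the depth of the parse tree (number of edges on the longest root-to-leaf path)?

5

[T [P [A str]] → [T [P [P [A unit]] * [A str]] → [T [P [A unit]]]]]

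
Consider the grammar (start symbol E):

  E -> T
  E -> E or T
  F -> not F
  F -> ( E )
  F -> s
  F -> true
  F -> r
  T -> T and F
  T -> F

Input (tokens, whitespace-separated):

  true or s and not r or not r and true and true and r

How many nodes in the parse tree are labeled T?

7

[E [E [E [T [F true]]] or [T [T [F s]] and [F not [F r]]]] or [T [T [T [T [F not [F r]]] and [F true]] and [F true]] and [F r]]]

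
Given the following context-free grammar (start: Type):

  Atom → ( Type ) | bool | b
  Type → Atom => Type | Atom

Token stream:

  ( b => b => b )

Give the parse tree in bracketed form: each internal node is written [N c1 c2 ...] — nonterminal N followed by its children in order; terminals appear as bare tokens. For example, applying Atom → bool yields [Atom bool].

[Type [Atom ( [Type [Atom b] => [Type [Atom b] => [Type [Atom b]]]] )]]

Type
Atom
( Type )
( Atom => Type )
( b => Type )
( b => Atom => Type )
( b => b => Type )
( b => b => Atom )
( b => b => b )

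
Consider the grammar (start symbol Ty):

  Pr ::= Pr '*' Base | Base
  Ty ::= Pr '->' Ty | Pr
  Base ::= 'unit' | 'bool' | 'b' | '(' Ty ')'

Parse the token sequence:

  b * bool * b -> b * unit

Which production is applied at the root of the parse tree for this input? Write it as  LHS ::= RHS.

Ty ::= Pr '->' Ty

[Ty [Pr [Pr [Pr [Base b]] * [Base bool]] * [Base b]] -> [Ty [Pr [Pr [Base b]] * [Base unit]]]]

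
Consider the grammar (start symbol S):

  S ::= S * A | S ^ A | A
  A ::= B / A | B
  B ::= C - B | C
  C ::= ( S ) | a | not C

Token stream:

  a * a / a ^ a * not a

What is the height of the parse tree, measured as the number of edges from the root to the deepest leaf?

7

[S [S [S [S [A [B [C a]]]] * [A [B [C a]] / [A [B [C a]]]]] ^ [A [B [C a]]]] * [A [B [C not [C a]]]]]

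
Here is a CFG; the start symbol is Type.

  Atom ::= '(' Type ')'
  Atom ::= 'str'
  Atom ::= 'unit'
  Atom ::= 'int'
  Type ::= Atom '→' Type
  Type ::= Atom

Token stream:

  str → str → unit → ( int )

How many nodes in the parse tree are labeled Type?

[Type [Atom str] → [Type [Atom str] → [Type [Atom unit] → [Type [Atom ( [Type [Atom int]] )]]]]]

5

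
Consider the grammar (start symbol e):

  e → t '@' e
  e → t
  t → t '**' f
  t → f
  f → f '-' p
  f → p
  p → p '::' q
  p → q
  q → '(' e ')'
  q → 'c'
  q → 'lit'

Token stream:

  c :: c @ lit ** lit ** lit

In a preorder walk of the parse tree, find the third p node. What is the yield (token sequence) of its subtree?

[e [t [f [p [p [q c]] :: [q c]]]] @ [e [t [t [t [f [p [q lit]]]] ** [f [p [q lit]]]] ** [f [p [q lit]]]]]]

lit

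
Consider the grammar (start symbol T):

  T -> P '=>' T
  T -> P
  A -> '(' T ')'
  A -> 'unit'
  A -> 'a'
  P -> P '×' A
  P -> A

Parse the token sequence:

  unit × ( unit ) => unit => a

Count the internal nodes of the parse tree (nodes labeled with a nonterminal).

[T [P [P [A unit]] × [A ( [T [P [A unit]]] )]] => [T [P [A unit]] => [T [P [A a]]]]]

14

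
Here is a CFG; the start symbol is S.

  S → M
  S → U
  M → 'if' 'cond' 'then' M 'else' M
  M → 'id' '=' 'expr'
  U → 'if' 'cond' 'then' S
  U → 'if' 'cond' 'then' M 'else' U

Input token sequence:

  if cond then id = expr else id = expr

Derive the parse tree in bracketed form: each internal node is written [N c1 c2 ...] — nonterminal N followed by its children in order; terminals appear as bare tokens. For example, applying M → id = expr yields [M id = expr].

[S [M if cond then [M id = expr] else [M id = expr]]]

S
M
if cond then M else M
if cond then id = expr else M
if cond then id = expr else id = expr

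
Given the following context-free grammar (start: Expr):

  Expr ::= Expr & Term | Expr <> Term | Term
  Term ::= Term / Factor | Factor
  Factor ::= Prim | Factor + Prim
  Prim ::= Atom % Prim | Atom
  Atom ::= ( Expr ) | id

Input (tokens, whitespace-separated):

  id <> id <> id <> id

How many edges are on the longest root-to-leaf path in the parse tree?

[Expr [Expr [Expr [Expr [Term [Factor [Prim [Atom id]]]]] <> [Term [Factor [Prim [Atom id]]]]] <> [Term [Factor [Prim [Atom id]]]]] <> [Term [Factor [Prim [Atom id]]]]]

8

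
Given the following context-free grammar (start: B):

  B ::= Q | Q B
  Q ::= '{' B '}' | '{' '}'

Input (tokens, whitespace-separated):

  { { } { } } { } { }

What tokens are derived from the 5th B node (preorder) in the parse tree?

{ }

[B [Q { [B [Q { }] [B [Q { }]]] }] [B [Q { }] [B [Q { }]]]]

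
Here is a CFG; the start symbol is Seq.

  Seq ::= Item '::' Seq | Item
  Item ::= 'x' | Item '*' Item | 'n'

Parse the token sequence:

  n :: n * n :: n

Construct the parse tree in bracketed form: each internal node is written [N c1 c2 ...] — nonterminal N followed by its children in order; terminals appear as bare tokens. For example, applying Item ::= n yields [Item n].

[Seq [Item n] :: [Seq [Item [Item n] * [Item n]] :: [Seq [Item n]]]]

Seq
Item :: Seq
n :: Seq
n :: Item :: Seq
n :: Item * Item :: Seq
n :: n * Item :: Seq
n :: n * n :: Seq
n :: n * n :: Item
n :: n * n :: n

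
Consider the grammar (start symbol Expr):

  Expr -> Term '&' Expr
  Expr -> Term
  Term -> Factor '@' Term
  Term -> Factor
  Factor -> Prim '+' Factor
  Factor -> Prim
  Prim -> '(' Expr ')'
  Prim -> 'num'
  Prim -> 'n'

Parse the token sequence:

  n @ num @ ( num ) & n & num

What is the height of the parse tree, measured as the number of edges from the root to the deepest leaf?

10

[Expr [Term [Factor [Prim n]] @ [Term [Factor [Prim num]] @ [Term [Factor [Prim ( [Expr [Term [Factor [Prim num]]]] )]]]]] & [Expr [Term [Factor [Prim n]]] & [Expr [Term [Factor [Prim num]]]]]]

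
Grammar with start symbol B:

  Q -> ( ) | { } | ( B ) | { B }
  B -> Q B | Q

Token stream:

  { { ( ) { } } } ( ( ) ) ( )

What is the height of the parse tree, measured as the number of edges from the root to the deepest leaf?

7

[B [Q { [B [Q { [B [Q ( )] [B [Q { }]]] }]] }] [B [Q ( [B [Q ( )]] )] [B [Q ( )]]]]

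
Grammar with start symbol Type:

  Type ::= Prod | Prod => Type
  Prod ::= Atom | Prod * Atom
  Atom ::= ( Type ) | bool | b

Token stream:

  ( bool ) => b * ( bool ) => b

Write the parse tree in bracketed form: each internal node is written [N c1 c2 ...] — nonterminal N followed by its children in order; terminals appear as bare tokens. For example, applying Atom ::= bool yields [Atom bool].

[Type [Prod [Atom ( [Type [Prod [Atom bool]]] )]] => [Type [Prod [Prod [Atom b]] * [Atom ( [Type [Prod [Atom bool]]] )]] => [Type [Prod [Atom b]]]]]

Type
Prod => Type
Atom => Type
( Type ) => Type
( Prod ) => Type
( Atom ) => Type
( bool ) => Type
( bool ) => Prod => Type
( bool ) => Prod * Atom => Type
( bool ) => Atom * Atom => Type
( bool ) => b * Atom => Type
( bool ) => b * ( Type ) => Type
( bool ) => b * ( Prod ) => Type
( bool ) => b * ( Atom ) => Type
( bool ) => b * ( bool ) => Type
( bool ) => b * ( bool ) => Prod
( bool ) => b * ( bool ) => Atom
( bool ) => b * ( bool ) => b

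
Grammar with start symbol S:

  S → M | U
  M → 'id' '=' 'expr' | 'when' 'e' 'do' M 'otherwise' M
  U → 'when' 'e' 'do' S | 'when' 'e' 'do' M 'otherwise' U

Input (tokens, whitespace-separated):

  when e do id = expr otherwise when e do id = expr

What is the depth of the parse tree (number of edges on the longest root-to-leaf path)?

[S [U when e do [M id = expr] otherwise [U when e do [S [M id = expr]]]]]

5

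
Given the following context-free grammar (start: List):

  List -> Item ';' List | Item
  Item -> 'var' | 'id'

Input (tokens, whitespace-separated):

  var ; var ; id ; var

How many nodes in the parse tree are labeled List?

[List [Item var] ; [List [Item var] ; [List [Item id] ; [List [Item var]]]]]

4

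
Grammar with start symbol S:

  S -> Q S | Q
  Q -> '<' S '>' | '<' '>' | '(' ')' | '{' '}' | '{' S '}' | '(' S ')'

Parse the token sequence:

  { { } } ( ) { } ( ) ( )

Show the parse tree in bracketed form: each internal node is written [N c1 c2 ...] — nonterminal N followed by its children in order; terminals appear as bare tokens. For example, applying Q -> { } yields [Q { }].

S
Q S
{ S } S
{ Q } S
{ { } } S
{ { } } Q S
{ { } } ( ) S
{ { } } ( ) Q S
{ { } } ( ) { } S
{ { } } ( ) { } Q S
{ { } } ( ) { } ( ) S
{ { } } ( ) { } ( ) Q
{ { } } ( ) { } ( ) ( )

[S [Q { [S [Q { }]] }] [S [Q ( )] [S [Q { }] [S [Q ( )] [S [Q ( )]]]]]]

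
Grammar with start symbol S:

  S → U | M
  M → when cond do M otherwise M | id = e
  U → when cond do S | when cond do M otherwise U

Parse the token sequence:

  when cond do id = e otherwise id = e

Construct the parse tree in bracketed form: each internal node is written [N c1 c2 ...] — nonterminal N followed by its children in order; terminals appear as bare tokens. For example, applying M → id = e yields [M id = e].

[S [M when cond do [M id = e] otherwise [M id = e]]]

S
M
when cond do M otherwise M
when cond do id = e otherwise M
when cond do id = e otherwise id = e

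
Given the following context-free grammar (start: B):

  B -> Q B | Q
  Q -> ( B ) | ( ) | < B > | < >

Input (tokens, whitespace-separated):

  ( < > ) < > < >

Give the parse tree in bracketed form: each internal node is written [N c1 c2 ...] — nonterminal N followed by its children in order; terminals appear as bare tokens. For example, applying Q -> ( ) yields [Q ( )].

[B [Q ( [B [Q < >]] )] [B [Q < >] [B [Q < >]]]]

B
Q B
( B ) B
( Q ) B
( < > ) B
( < > ) Q B
( < > ) < > B
( < > ) < > Q
( < > ) < > < >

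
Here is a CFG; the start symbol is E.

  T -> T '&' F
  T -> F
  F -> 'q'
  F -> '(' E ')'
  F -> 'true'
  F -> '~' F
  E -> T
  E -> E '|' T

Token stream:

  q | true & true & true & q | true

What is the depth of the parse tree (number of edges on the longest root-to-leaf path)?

[E [E [E [T [F q]]] | [T [T [T [T [F true]] & [F true]] & [F true]] & [F q]]] | [T [F true]]]

7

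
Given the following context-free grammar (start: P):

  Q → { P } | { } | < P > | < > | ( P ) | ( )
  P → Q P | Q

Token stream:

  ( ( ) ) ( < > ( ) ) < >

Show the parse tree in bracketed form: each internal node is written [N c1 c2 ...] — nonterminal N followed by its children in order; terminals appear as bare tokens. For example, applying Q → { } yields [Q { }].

P
Q P
( P ) P
( Q ) P
( ( ) ) P
( ( ) ) Q P
( ( ) ) ( P ) P
( ( ) ) ( Q P ) P
( ( ) ) ( < > P ) P
( ( ) ) ( < > Q ) P
( ( ) ) ( < > ( ) ) P
( ( ) ) ( < > ( ) ) Q
( ( ) ) ( < > ( ) ) < >

[P [Q ( [P [Q ( )]] )] [P [Q ( [P [Q < >] [P [Q ( )]]] )] [P [Q < >]]]]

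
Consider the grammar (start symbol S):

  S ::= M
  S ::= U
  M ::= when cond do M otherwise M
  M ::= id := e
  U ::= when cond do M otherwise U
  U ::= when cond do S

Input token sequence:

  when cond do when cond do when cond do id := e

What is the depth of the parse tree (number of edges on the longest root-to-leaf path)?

[S [U when cond do [S [U when cond do [S [U when cond do [S [M id := e]]]]]]]]

8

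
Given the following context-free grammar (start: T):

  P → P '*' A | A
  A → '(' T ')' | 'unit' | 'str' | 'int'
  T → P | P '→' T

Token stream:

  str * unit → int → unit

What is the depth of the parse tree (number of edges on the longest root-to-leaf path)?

5

[T [P [P [A str]] * [A unit]] → [T [P [A int]] → [T [P [A unit]]]]]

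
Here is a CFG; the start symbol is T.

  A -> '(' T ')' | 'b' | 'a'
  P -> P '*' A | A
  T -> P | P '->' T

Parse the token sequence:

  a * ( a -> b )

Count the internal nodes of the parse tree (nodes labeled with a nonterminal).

11

[T [P [P [A a]] * [A ( [T [P [A a]] -> [T [P [A b]]]] )]]]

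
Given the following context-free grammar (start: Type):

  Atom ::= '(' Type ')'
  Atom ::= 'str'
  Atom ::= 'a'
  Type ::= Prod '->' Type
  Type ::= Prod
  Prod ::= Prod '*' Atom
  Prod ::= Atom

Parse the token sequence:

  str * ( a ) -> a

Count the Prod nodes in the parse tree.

[Type [Prod [Prod [Atom str]] * [Atom ( [Type [Prod [Atom a]]] )]] -> [Type [Prod [Atom a]]]]

4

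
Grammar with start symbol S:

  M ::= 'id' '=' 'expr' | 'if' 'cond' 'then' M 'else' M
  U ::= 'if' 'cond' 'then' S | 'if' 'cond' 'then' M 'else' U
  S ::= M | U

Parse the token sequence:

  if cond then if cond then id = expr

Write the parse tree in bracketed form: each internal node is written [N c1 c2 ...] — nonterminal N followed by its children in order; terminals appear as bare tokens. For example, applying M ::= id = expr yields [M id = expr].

[S [U if cond then [S [U if cond then [S [M id = expr]]]]]]

S
U
if cond then S
if cond then U
if cond then if cond then S
if cond then if cond then M
if cond then if cond then id = expr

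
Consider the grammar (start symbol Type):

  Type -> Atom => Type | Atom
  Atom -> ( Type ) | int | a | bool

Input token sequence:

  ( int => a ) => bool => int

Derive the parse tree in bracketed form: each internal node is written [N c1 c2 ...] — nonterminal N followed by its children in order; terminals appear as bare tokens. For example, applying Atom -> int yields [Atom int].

Type
Atom => Type
( Type ) => Type
( Atom => Type ) => Type
( int => Type ) => Type
( int => Atom ) => Type
( int => a ) => Type
( int => a ) => Atom => Type
( int => a ) => bool => Type
( int => a ) => bool => Atom
( int => a ) => bool => int

[Type [Atom ( [Type [Atom int] => [Type [Atom a]]] )] => [Type [Atom bool] => [Type [Atom int]]]]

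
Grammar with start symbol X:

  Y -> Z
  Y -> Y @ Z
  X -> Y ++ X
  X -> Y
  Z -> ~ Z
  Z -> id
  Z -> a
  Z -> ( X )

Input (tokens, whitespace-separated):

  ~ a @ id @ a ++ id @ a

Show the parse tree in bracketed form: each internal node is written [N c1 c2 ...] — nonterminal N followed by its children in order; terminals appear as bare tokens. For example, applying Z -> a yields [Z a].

X
Y ++ X
Y @ Z ++ X
Y @ Z @ Z ++ X
Z @ Z @ Z ++ X
~ Z @ Z @ Z ++ X
~ a @ Z @ Z ++ X
~ a @ id @ Z ++ X
~ a @ id @ a ++ X
~ a @ id @ a ++ Y
~ a @ id @ a ++ Y @ Z
~ a @ id @ a ++ Z @ Z
~ a @ id @ a ++ id @ Z
~ a @ id @ a ++ id @ a

[X [Y [Y [Y [Z ~ [Z a]]] @ [Z id]] @ [Z a]] ++ [X [Y [Y [Z id]] @ [Z a]]]]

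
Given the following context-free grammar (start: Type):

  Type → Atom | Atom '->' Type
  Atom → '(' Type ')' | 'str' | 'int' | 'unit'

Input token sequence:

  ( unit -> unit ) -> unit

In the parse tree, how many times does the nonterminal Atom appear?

[Type [Atom ( [Type [Atom unit] -> [Type [Atom unit]]] )] -> [Type [Atom unit]]]

4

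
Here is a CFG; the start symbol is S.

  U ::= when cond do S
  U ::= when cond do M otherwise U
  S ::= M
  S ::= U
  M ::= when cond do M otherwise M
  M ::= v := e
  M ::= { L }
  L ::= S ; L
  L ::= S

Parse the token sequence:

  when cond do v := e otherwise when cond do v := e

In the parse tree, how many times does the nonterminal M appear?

2

[S [U when cond do [M v := e] otherwise [U when cond do [S [M v := e]]]]]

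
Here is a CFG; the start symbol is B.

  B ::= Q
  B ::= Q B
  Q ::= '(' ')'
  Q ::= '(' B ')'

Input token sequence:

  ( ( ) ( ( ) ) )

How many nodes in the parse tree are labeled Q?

4

[B [Q ( [B [Q ( )] [B [Q ( [B [Q ( )]] )]]] )]]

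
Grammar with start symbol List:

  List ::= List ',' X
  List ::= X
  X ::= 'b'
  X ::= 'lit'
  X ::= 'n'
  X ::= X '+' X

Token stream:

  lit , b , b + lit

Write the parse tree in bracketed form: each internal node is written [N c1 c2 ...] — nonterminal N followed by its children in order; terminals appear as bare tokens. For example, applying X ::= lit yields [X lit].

[List [List [List [X lit]] , [X b]] , [X [X b] + [X lit]]]

List
List , X
List , X , X
X , X , X
lit , X , X
lit , b , X
lit , b , X + X
lit , b , b + X
lit , b , b + lit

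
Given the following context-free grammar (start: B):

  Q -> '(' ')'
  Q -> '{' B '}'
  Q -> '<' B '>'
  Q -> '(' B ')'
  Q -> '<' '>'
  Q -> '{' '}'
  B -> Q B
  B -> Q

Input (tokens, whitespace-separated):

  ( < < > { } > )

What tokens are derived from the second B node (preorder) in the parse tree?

[B [Q ( [B [Q < [B [Q < >] [B [Q { }]]] >]] )]]

< < > { } >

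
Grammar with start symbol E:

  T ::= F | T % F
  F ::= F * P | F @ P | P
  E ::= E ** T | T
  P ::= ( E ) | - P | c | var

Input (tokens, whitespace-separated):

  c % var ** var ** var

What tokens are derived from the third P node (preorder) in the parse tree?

[E [E [E [T [T [F [P c]]] % [F [P var]]]] ** [T [F [P var]]]] ** [T [F [P var]]]]

var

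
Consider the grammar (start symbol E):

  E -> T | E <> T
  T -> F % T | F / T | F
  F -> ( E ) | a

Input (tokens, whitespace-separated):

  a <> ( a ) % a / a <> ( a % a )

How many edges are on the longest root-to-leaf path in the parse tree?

[E [E [E [T [F a]]] <> [T [F ( [E [T [F a]]] )] % [T [F a] / [T [F a]]]]] <> [T [F ( [E [T [F a] % [T [F a]]]] )]]]

7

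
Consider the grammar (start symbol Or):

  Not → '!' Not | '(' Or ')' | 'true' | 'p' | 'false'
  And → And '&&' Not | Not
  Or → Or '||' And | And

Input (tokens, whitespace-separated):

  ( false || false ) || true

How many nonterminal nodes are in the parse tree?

12

[Or [Or [And [Not ( [Or [Or [And [Not false]]] || [And [Not false]]] )]]] || [And [Not true]]]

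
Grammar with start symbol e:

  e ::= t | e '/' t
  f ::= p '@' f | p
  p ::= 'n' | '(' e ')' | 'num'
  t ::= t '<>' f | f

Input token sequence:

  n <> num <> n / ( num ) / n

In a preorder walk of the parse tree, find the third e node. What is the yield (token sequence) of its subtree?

n <> num <> n

[e [e [e [t [t [t [f [p n]]] <> [f [p num]]] <> [f [p n]]]] / [t [f [p ( [e [t [f [p num]]]] )]]]] / [t [f [p n]]]]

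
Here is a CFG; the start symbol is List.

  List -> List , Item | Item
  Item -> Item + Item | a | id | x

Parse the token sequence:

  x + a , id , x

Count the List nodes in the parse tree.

3

[List [List [List [Item [Item x] + [Item a]]] , [Item id]] , [Item x]]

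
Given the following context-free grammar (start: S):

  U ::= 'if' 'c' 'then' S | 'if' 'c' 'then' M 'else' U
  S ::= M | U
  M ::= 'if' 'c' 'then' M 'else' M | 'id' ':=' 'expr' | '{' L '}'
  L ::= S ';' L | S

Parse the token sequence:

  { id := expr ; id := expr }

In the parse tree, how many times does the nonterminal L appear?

[S [M { [L [S [M id := expr]] ; [L [S [M id := expr]]]] }]]

2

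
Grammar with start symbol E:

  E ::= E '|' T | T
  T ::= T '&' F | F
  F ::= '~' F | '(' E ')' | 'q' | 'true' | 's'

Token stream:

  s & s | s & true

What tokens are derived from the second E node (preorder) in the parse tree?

[E [E [T [T [F s]] & [F s]]] | [T [T [F s]] & [F true]]]

s & s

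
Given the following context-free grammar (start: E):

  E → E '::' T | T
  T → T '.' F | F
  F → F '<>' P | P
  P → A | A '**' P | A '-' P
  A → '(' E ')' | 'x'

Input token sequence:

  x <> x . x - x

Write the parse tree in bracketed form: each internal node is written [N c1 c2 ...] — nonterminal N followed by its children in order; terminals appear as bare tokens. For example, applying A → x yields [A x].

E
T
T . F
F . F
F <> P . F
P <> P . F
A <> P . F
x <> P . F
x <> A . F
x <> x . F
x <> x . P
x <> x . A - P
x <> x . x - P
x <> x . x - A
x <> x . x - x

[E [T [T [F [F [P [A x]]] <> [P [A x]]]] . [F [P [A x] - [P [A x]]]]]]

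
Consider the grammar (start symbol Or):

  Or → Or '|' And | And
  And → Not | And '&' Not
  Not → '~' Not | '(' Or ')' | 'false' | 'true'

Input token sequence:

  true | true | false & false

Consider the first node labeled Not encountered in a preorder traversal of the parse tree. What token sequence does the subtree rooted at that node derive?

true

[Or [Or [Or [And [Not true]]] | [And [Not true]]] | [And [And [Not false]] & [Not false]]]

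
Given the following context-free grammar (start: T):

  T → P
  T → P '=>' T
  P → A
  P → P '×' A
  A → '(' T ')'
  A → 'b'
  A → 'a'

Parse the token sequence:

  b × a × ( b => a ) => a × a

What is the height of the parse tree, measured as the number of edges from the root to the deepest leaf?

7

[T [P [P [P [A b]] × [A a]] × [A ( [T [P [A b]] => [T [P [A a]]]] )]] => [T [P [P [A a]] × [A a]]]]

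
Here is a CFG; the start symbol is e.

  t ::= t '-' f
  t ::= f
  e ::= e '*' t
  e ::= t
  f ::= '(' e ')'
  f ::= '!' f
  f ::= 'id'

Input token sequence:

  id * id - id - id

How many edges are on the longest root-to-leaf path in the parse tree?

5

[e [e [t [f id]]] * [t [t [t [f id]] - [f id]] - [f id]]]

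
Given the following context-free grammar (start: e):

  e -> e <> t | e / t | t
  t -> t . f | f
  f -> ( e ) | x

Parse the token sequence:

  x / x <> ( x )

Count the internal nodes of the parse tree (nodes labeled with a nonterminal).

12

[e [e [e [t [f x]]] / [t [f x]]] <> [t [f ( [e [t [f x]]] )]]]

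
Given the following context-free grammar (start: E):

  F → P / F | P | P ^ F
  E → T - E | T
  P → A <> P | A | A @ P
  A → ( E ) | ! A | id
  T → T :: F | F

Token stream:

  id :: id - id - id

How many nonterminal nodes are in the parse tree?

[E [T [T [F [P [A id]]]] :: [F [P [A id]]]] - [E [T [F [P [A id]]]] - [E [T [F [P [A id]]]]]]]

19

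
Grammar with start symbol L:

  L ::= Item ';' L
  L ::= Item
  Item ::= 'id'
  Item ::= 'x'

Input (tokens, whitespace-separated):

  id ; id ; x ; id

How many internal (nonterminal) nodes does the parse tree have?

[L [Item id] ; [L [Item id] ; [L [Item x] ; [L [Item id]]]]]

8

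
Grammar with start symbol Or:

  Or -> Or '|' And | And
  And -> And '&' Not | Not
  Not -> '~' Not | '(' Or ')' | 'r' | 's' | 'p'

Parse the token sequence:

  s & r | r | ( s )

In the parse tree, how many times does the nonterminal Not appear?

5

[Or [Or [Or [And [And [Not s]] & [Not r]]] | [And [Not r]]] | [And [Not ( [Or [And [Not s]]] )]]]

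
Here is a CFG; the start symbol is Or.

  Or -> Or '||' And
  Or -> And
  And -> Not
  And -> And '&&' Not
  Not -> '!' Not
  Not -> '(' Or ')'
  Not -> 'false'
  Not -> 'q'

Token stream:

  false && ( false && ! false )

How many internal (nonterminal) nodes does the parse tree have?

11

[Or [And [And [Not false]] && [Not ( [Or [And [And [Not false]] && [Not ! [Not false]]]] )]]]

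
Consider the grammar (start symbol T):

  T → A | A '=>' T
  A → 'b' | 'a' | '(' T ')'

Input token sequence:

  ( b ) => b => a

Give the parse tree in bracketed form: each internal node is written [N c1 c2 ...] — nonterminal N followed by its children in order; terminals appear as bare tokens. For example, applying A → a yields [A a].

[T [A ( [T [A b]] )] => [T [A b] => [T [A a]]]]

T
A => T
( T ) => T
( A ) => T
( b ) => T
( b ) => A => T
( b ) => b => T
( b ) => b => A
( b ) => b => a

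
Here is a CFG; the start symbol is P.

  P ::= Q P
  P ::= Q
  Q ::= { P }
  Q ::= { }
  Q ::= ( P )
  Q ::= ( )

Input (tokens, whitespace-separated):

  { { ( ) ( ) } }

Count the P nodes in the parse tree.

4

[P [Q { [P [Q { [P [Q ( )] [P [Q ( )]]] }]] }]]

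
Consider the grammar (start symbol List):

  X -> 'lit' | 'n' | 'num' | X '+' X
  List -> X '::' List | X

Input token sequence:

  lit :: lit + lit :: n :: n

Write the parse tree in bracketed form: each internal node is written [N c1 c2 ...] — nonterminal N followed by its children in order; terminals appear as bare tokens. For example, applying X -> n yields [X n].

List
X :: List
lit :: List
lit :: X :: List
lit :: X + X :: List
lit :: lit + X :: List
lit :: lit + lit :: List
lit :: lit + lit :: X :: List
lit :: lit + lit :: n :: List
lit :: lit + lit :: n :: X
lit :: lit + lit :: n :: n

[List [X lit] :: [List [X [X lit] + [X lit]] :: [List [X n] :: [List [X n]]]]]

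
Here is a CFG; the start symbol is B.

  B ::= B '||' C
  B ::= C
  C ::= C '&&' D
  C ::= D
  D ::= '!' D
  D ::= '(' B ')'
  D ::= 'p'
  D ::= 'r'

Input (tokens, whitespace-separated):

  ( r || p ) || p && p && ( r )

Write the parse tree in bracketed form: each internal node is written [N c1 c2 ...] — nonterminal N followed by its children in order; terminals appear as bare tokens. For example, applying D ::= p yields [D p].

[B [B [C [D ( [B [B [C [D r]]] || [C [D p]]] )]]] || [C [C [C [D p]] && [D p]] && [D ( [B [C [D r]]] )]]]

B
B || C
C || C
D || C
( B ) || C
( B || C ) || C
( C || C ) || C
( D || C ) || C
( r || C ) || C
( r || D ) || C
( r || p ) || C
( r || p ) || C && D
( r || p ) || C && D && D
( r || p ) || D && D && D
( r || p ) || p && D && D
( r || p ) || p && p && D
( r || p ) || p && p && ( B )
( r || p ) || p && p && ( C )
( r || p ) || p && p && ( D )
( r || p ) || p && p && ( r )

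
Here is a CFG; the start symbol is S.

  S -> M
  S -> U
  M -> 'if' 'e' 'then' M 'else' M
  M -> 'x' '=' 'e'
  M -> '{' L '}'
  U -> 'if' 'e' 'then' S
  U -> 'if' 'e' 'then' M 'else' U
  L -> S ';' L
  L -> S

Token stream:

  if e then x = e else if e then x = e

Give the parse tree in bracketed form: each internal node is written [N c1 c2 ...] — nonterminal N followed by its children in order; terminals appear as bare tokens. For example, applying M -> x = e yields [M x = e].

S
U
if e then M else U
if e then x = e else U
if e then x = e else if e then S
if e then x = e else if e then M
if e then x = e else if e then x = e

[S [U if e then [M x = e] else [U if e then [S [M x = e]]]]]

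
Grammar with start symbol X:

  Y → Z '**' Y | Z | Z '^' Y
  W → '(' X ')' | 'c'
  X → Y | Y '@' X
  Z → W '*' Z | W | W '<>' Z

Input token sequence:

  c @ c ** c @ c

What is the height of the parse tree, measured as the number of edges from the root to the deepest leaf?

[X [Y [Z [W c]]] @ [X [Y [Z [W c]] ** [Y [Z [W c]]]] @ [X [Y [Z [W c]]]]]]

6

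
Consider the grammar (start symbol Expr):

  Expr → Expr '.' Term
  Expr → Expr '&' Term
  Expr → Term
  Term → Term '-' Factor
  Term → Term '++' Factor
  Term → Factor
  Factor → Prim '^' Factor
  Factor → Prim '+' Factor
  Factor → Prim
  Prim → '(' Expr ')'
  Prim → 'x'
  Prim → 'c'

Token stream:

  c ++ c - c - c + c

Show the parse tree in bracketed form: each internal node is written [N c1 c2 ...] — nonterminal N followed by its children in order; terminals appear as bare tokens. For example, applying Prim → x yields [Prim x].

[Expr [Term [Term [Term [Term [Factor [Prim c]]] ++ [Factor [Prim c]]] - [Factor [Prim c]]] - [Factor [Prim c] + [Factor [Prim c]]]]]

Expr
Term
Term - Factor
Term - Factor - Factor
Term ++ Factor - Factor - Factor
Factor ++ Factor - Factor - Factor
Prim ++ Factor - Factor - Factor
c ++ Factor - Factor - Factor
c ++ Prim - Factor - Factor
c ++ c - Factor - Factor
c ++ c - Prim - Factor
c ++ c - c - Factor
c ++ c - c - Prim + Factor
c ++ c - c - c + Factor
c ++ c - c - c + Prim
c ++ c - c - c + c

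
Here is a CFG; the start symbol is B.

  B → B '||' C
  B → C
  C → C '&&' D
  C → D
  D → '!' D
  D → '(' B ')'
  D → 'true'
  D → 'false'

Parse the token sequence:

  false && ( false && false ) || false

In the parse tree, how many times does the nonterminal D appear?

5

[B [B [C [C [D false]] && [D ( [B [C [C [D false]] && [D false]]] )]]] || [C [D false]]]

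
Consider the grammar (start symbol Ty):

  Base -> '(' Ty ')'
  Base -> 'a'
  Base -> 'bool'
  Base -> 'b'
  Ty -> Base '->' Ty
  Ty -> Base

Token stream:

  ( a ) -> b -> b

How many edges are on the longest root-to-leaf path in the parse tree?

4

[Ty [Base ( [Ty [Base a]] )] -> [Ty [Base b] -> [Ty [Base b]]]]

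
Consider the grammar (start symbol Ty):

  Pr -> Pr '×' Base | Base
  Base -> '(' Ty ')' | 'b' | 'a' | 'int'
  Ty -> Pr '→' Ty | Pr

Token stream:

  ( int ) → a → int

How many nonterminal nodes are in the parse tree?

[Ty [Pr [Base ( [Ty [Pr [Base int]]] )]] → [Ty [Pr [Base a]] → [Ty [Pr [Base int]]]]]

12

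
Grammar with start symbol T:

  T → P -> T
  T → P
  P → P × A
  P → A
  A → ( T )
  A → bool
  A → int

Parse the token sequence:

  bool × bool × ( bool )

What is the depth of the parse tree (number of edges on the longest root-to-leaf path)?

[T [P [P [P [A bool]] × [A bool]] × [A ( [T [P [A bool]]] )]]]

6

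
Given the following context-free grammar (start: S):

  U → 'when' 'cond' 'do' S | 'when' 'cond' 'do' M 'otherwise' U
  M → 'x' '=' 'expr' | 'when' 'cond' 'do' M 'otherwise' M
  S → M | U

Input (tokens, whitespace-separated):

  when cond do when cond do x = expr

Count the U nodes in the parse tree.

2

[S [U when cond do [S [U when cond do [S [M x = expr]]]]]]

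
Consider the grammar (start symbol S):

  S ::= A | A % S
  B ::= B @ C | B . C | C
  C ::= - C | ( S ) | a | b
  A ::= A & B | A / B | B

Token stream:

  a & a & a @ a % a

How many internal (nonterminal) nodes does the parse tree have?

16

[S [A [A [A [B [C a]]] & [B [C a]]] & [B [B [C a]] @ [C a]]] % [S [A [B [C a]]]]]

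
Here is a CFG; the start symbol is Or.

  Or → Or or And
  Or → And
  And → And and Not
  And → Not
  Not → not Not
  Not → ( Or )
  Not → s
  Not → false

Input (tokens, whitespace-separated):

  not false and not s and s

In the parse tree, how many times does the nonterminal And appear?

[Or [And [And [And [Not not [Not false]]] and [Not not [Not s]]] and [Not s]]]

3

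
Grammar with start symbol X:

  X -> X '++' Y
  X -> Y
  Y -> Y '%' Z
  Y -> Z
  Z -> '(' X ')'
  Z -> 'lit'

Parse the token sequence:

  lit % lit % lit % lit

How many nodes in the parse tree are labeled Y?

4

[X [Y [Y [Y [Y [Z lit]] % [Z lit]] % [Z lit]] % [Z lit]]]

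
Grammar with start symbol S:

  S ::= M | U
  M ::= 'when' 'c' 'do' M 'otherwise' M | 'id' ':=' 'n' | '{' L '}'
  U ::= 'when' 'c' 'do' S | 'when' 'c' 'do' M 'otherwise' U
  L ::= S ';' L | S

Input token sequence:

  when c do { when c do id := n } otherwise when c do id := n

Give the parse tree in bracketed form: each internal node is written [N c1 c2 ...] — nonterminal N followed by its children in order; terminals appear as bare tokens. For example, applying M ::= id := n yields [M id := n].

[S [U when c do [M { [L [S [U when c do [S [M id := n]]]]] }] otherwise [U when c do [S [M id := n]]]]]

S
U
when c do M otherwise U
when c do { L } otherwise U
when c do { S } otherwise U
when c do { U } otherwise U
when c do { when c do S } otherwise U
when c do { when c do M } otherwise U
when c do { when c do id := n } otherwise U
when c do { when c do id := n } otherwise when c do S
when c do { when c do id := n } otherwise when c do M
when c do { when c do id := n } otherwise when c do id := n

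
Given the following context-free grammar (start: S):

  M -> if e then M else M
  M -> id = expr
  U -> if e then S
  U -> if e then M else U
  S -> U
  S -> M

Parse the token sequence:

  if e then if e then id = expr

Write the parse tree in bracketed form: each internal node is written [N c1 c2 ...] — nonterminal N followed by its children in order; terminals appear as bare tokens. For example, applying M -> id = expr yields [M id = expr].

S
U
if e then S
if e then U
if e then if e then S
if e then if e then M
if e then if e then id = expr

[S [U if e then [S [U if e then [S [M id = expr]]]]]]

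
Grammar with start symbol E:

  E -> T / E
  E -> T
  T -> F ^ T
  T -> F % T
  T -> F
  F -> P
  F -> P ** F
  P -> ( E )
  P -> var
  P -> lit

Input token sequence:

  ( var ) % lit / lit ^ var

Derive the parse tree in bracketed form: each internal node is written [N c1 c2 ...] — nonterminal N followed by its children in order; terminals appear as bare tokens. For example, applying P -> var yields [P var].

[E [T [F [P ( [E [T [F [P var]]]] )]] % [T [F [P lit]]]] / [E [T [F [P lit]] ^ [T [F [P var]]]]]]

E
T / E
F % T / E
P % T / E
( E ) % T / E
( T ) % T / E
( F ) % T / E
( P ) % T / E
( var ) % T / E
( var ) % F / E
( var ) % P / E
( var ) % lit / E
( var ) % lit / T
( var ) % lit / F ^ T
( var ) % lit / P ^ T
( var ) % lit / lit ^ T
( var ) % lit / lit ^ F
( var ) % lit / lit ^ P
( var ) % lit / lit ^ var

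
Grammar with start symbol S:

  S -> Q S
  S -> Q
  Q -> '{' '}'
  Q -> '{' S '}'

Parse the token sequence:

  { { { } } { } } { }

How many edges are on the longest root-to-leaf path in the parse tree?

[S [Q { [S [Q { [S [Q { }]] }] [S [Q { }]]] }] [S [Q { }]]]

6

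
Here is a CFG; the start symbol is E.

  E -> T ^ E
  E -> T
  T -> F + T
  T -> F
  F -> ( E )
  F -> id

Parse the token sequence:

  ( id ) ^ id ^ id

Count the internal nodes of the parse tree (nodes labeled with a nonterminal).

[E [T [F ( [E [T [F id]]] )]] ^ [E [T [F id]] ^ [E [T [F id]]]]]

12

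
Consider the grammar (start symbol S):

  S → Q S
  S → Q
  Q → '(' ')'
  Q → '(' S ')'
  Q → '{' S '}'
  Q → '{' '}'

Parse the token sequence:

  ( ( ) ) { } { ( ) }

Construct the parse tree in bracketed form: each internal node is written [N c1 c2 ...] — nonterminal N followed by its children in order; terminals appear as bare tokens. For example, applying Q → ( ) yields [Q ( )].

[S [Q ( [S [Q ( )]] )] [S [Q { }] [S [Q { [S [Q ( )]] }]]]]

S
Q S
( S ) S
( Q ) S
( ( ) ) S
( ( ) ) Q S
( ( ) ) { } S
( ( ) ) { } Q
( ( ) ) { } { S }
( ( ) ) { } { Q }
( ( ) ) { } { ( ) }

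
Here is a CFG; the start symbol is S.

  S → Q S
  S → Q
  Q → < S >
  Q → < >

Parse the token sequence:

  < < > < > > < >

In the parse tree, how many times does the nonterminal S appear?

4

[S [Q < [S [Q < >] [S [Q < >]]] >] [S [Q < >]]]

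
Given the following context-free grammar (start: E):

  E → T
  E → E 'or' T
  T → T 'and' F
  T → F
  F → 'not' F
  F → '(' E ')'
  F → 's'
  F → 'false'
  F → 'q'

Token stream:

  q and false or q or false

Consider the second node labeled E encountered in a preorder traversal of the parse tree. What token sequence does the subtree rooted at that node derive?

q and false or q

[E [E [E [T [T [F q]] and [F false]]] or [T [F q]]] or [T [F false]]]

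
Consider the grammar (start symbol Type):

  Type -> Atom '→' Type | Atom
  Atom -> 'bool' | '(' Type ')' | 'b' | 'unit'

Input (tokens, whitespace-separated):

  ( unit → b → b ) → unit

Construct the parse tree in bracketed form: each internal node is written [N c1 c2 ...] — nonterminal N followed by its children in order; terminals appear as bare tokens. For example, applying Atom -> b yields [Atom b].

Type
Atom → Type
( Type ) → Type
( Atom → Type ) → Type
( unit → Type ) → Type
( unit → Atom → Type ) → Type
( unit → b → Type ) → Type
( unit → b → Atom ) → Type
( unit → b → b ) → Type
( unit → b → b ) → Atom
( unit → b → b ) → unit

[Type [Atom ( [Type [Atom unit] → [Type [Atom b] → [Type [Atom b]]]] )] → [Type [Atom unit]]]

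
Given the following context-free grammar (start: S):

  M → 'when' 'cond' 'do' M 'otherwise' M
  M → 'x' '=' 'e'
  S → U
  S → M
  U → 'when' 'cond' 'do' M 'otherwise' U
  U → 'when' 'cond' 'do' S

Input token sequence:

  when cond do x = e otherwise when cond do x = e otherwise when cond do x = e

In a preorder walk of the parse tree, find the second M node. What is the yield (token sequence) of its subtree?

[S [U when cond do [M x = e] otherwise [U when cond do [M x = e] otherwise [U when cond do [S [M x = e]]]]]]

x = e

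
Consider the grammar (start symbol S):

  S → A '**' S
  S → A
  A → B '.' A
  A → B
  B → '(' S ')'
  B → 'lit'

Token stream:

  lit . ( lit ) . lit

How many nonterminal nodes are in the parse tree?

10

[S [A [B lit] . [A [B ( [S [A [B lit]]] )] . [A [B lit]]]]]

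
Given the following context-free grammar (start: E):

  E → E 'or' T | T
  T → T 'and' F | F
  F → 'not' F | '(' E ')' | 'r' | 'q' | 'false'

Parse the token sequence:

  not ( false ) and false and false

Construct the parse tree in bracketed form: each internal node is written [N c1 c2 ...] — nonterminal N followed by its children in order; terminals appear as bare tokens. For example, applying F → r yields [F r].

[E [T [T [T [F not [F ( [E [T [F false]]] )]]] and [F false]] and [F false]]]

E
T
T and F
T and F and F
F and F and F
not F and F and F
not ( E ) and F and F
not ( T ) and F and F
not ( F ) and F and F
not ( false ) and F and F
not ( false ) and false and F
not ( false ) and false and false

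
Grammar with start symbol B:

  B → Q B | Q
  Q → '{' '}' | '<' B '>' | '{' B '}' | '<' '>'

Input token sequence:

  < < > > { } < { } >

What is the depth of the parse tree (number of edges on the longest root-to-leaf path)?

6

[B [Q < [B [Q < >]] >] [B [Q { }] [B [Q < [B [Q { }]] >]]]]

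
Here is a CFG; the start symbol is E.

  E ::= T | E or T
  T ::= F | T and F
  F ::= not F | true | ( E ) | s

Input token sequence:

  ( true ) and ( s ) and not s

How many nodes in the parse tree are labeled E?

[E [T [T [T [F ( [E [T [F true]]] )]] and [F ( [E [T [F s]]] )]] and [F not [F s]]]]

3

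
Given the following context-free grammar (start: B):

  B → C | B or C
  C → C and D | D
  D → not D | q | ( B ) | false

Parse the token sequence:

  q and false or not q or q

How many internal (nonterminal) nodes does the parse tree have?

12

[B [B [B [C [C [D q]] and [D false]]] or [C [D not [D q]]]] or [C [D q]]]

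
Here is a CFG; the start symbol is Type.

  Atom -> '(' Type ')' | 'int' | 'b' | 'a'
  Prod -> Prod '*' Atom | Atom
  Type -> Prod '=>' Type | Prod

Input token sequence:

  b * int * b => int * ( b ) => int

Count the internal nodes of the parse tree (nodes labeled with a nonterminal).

[Type [Prod [Prod [Prod [Atom b]] * [Atom int]] * [Atom b]] => [Type [Prod [Prod [Atom int]] * [Atom ( [Type [Prod [Atom b]]] )]] => [Type [Prod [Atom int]]]]]

18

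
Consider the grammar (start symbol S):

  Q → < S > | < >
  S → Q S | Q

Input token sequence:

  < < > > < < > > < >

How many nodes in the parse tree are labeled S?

5

[S [Q < [S [Q < >]] >] [S [Q < [S [Q < >]] >] [S [Q < >]]]]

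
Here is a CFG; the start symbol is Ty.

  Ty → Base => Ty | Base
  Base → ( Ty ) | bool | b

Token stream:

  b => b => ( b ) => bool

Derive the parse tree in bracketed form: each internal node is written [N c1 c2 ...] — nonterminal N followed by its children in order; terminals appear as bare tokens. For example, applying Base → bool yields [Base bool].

Ty
Base => Ty
b => Ty
b => Base => Ty
b => b => Ty
b => b => Base => Ty
b => b => ( Ty ) => Ty
b => b => ( Base ) => Ty
b => b => ( b ) => Ty
b => b => ( b ) => Base
b => b => ( b ) => bool

[Ty [Base b] => [Ty [Base b] => [Ty [Base ( [Ty [Base b]] )] => [Ty [Base bool]]]]]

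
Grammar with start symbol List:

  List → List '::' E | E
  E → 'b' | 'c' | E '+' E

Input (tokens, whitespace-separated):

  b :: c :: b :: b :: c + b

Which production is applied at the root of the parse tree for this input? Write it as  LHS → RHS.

List → List '::' E

[List [List [List [List [List [E b]] :: [E c]] :: [E b]] :: [E b]] :: [E [E c] + [E b]]]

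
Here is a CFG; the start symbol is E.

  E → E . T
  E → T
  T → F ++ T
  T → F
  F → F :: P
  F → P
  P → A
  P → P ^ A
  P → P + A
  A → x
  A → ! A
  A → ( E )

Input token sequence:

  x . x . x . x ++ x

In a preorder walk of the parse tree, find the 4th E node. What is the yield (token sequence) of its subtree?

x

[E [E [E [E [T [F [P [A x]]]]] . [T [F [P [A x]]]]] . [T [F [P [A x]]]]] . [T [F [P [A x]]] ++ [T [F [P [A x]]]]]]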